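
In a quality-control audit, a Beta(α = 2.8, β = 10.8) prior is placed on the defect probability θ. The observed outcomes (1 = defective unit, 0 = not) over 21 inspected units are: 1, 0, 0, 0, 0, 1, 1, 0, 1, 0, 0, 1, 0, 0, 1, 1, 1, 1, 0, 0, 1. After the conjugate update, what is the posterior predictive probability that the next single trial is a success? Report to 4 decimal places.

The Beta prior is conjugate to a Binomial/Bernoulli likelihood; the update adds successes to α and failures to β.
Posterior: Beta(α+k, β+n−k) = Beta(2.8+10, 10.8+11) = Beta(12.8, 21.8).
For a single future Bernoulli trial, P(success | data) = α/(α+β) = 0.3699.

0.3699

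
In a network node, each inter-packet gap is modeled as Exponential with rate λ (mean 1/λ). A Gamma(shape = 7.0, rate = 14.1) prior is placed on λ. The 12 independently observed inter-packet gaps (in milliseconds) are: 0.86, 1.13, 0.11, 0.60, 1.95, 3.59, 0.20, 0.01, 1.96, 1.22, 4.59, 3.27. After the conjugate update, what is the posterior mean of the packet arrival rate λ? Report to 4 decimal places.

With a Gamma(shape α, rate β) prior on the exponential rate λ, the posterior after n observations with total T = Σxᵢ is Gamma(α+n, β+T).
Sum of observations T = 19.49 milliseconds; n = 12.
Posterior: Gamma(7.0+12, 14.1+19.49) = Gamma(19.0, 33.59).
Posterior mean of λ = α/β = 19.0/33.59 = 0.5656.

0.5656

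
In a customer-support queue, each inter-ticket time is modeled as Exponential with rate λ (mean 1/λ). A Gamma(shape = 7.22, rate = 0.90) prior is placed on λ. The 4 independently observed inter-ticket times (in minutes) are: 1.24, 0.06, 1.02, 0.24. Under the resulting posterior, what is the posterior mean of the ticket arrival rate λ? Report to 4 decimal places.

With a Gamma(shape α, rate β) prior on the exponential rate λ, the posterior after n observations with total T = Σxᵢ is Gamma(α+n, β+T).
Sum of observations T = 2.56 minutes; n = 4.
Posterior: Gamma(7.22+4, 0.90+2.56) = Gamma(11.22, 3.46).
Posterior mean of λ = α/β = 11.22/3.46 = 3.2428.

3.2428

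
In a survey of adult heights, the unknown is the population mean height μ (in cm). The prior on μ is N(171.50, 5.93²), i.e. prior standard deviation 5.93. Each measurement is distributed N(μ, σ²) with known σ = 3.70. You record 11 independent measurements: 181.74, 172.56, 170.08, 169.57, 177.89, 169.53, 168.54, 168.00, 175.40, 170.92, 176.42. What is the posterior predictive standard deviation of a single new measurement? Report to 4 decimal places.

For Normal data with known variance σ², a Normal(μ₀, σ₀²) prior on μ is conjugate. Posterior precision = 1/σ₀² + n/σ²; posterior mean is the precision-weighted average of μ₀ and x̄.
σ₀² = 5.93² = 35.1649, σ² = 3.70² = 13.69; σ² + n·σ₀² = 13.69 + 11·35.1649 = 400.5039.
Posterior precision = 1/σ₀² + n/σ² = 1/35.1649 + 11/13.69 = (σ² + n·σ₀²)/(σ₀²σ²) = 400.5039/(35.1649·13.69); posterior variance σₙ² = σ₀²σ²/(σ² + n·σ₀²) = 35.1649·13.69/400.5039 = 1.202004.
Predictive variance for one new observation = σₙ² + σ² = 35.1649·13.69/400.5039 + 13.69 = σ²·(σ₀² + 400.5039)/400.5039 = 13.69·435.6688/400.5039 = 14.892004; SD = √(13.69·435.6688/400.5039) = 3.8590.

3.8590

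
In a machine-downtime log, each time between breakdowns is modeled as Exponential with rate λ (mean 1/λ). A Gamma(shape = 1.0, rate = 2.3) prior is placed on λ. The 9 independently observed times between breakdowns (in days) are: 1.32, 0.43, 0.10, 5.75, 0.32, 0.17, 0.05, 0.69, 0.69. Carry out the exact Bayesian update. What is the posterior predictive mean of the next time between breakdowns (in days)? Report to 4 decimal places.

With a Gamma(shape α, rate β) prior on the exponential rate λ, the posterior after n observations with total T = Σxᵢ is Gamma(α+n, β+T).
Sum of observations T = 9.52 days; n = 9.
Posterior: Gamma(1.0+9, 2.3+9.52) = Gamma(10.0, 11.82).
The predictive distribution for the next observation is Lomax; its mean is β/(α−1) = 11.82/9.0 = 1.3133.

1.3133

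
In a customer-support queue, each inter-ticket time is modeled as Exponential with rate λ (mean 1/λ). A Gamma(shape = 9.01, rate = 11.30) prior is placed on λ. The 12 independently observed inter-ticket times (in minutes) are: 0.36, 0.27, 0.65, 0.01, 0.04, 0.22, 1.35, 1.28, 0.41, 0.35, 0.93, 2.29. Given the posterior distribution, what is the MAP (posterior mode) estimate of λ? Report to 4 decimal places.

1.0283

With a Gamma(shape α, rate β) prior on the exponential rate λ, the posterior after n observations with total T = Σxᵢ is Gamma(α+n, β+T).
Sum of observations T = 8.16 minutes; n = 12.
Posterior: Gamma(9.01+12, 11.30+8.16) = Gamma(21.01, 19.46).
Mode = (α−1)/β = 1.0283.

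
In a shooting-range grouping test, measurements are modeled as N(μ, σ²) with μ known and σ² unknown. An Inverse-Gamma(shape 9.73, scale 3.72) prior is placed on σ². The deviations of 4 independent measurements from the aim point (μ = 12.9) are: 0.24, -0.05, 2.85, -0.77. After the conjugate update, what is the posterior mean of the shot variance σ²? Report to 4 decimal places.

0.7556

With known mean μ and an Inverse-Gamma(α, β) prior on σ², the Normal likelihood is conjugate: posterior is Inv-Gamma(α + n/2, β + Σ(xᵢ−μ)²/2).
Σ(xᵢ−μ)² = (0.24)² + (-0.05)² + (2.85)² + (-0.77)² = 8.7755.
Posterior: Inv-Gamma(9.73 + 4/2, 3.72 + 8.7755/2) = Inv-Gamma(11.73, 8.10775).
E[σ²|data] = β/(α−1) = 8.10775/10.73 = 0.7556.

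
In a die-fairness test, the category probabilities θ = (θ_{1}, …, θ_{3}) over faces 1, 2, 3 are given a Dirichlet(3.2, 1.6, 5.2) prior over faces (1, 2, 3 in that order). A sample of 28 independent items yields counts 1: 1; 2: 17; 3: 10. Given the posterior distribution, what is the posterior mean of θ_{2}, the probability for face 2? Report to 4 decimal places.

0.4895

The Dirichlet prior is conjugate to the Multinomial likelihood: each posterior αⱼ = prior αⱼ + observed count nⱼ.
Posterior concentration: (4.2, 18.6, 15.2), total = 38.0.
E[θ_{2}|data] = α_{2}/Σα = 18.6/38.0 = 0.4895.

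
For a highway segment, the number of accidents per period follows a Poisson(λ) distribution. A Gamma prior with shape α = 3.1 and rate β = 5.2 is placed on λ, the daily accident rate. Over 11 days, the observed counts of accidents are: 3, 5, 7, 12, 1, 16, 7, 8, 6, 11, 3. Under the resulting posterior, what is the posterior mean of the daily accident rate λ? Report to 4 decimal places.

With a Gamma(shape α, rate β) prior, the Poisson likelihood is conjugate: the posterior is Gamma(α + ΣXᵢ, β + n).
Sum of counts S = 79 over n = 11 days.
Posterior: Gamma(α+S, β+n) = Gamma(3.1+79, 5.2+11) = Gamma(82.1, 16.2).
Posterior mean = α/β = 82.1/16.2 = 5.0679.

5.0679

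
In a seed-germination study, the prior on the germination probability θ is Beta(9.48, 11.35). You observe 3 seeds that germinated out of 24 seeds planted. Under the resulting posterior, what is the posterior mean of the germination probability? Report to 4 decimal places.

The Beta prior is conjugate to a Binomial/Bernoulli likelihood; the update adds successes to α and failures to β.
Posterior: Beta(α+k, β+n−k) = Beta(9.48+3, 11.35+21) = Beta(12.48, 32.35).
Posterior mean = α/(α+β) = 12.48/44.83 = 0.2784.

0.2784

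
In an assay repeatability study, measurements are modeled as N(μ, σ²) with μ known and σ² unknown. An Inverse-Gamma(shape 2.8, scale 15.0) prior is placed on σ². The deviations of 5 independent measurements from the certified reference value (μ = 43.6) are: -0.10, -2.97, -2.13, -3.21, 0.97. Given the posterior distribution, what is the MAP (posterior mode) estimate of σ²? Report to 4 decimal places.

With known mean μ and an Inverse-Gamma(α, β) prior on σ², the Normal likelihood is conjugate: posterior is Inv-Gamma(α + n/2, β + Σ(xᵢ−μ)²/2).
Σ(xᵢ−μ)² = (-0.10)² + (-2.97)² + (-2.13)² + (-3.21)² + (0.97)² = 24.6128.
Posterior: Inv-Gamma(2.8 + 5/2, 15.0 + 24.6128/2) = Inv-Gamma(5.30, 27.30640).
Mode = β/(α+1) = 27.30640/6.30 = 4.3343.

4.3343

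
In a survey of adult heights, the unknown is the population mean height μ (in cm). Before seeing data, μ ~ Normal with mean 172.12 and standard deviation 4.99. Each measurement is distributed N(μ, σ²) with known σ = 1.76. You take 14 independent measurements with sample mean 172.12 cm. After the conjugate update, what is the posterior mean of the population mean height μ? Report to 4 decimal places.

For Normal data with known variance σ², a Normal(μ₀, σ₀²) prior on μ is conjugate. Posterior precision = 1/σ₀² + n/σ²; posterior mean is the precision-weighted average of μ₀ and x̄.
n·x̄ = 14·172.12 = 2409.68.
σ₀² = 4.99² = 24.9001, σ² = 1.76² = 3.0976; σ² + n·σ₀² = 3.0976 + 14·24.9001 = 351.699.
Posterior mean = (μ₀/σ₀² + n·x̄/σ²)/(1/σ₀² + n/σ²) = (σ²·μ₀ + σ₀²·n·x̄)/(σ² + n·σ₀²) = (3.0976·172.12 + 24.9001·2409.68)/351.699 = 60534.43188/351.699 = 172.1200.

172.1200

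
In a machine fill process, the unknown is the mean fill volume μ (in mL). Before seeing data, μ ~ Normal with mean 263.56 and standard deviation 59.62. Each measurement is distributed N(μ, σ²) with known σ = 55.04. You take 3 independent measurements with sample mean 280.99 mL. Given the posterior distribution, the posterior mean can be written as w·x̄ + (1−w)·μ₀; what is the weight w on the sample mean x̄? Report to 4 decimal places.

For Normal data with known variance σ², a Normal(μ₀, σ₀²) prior on μ is conjugate. Posterior precision = 1/σ₀² + n/σ²; posterior mean is the precision-weighted average of μ₀ and x̄.
σ₀² = 59.62² = 3554.5444, σ² = 55.04² = 3029.4016. Prior precision 1/σ₀² = 1/3554.5444; data precision n/σ² = 3/3029.4016.
w = (n/σ²)/(1/σ₀² + n/σ²) = n·σ₀²/(σ² + n·σ₀²) = 3·3554.5444/(3029.4016 + 3·3554.5444) = 10663.6332/13693.0348 = 0.7788.

0.7788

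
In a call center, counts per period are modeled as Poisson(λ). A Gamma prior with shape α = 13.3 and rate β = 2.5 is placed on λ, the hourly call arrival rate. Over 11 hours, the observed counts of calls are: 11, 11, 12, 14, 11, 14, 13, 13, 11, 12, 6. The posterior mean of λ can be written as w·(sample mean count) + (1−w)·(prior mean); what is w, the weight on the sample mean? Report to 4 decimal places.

0.8148

With a Gamma(shape α, rate β) prior, the Poisson likelihood is conjugate: the posterior is Gamma(α + ΣXᵢ, β + n).
Posterior mean = (α₀+S)/(β₀+n) = [n/(β₀+n)]·(S/n) + [β₀/(β₀+n)]·(α₀/β₀), so only n and β₀ enter the weight.
Weight on data w = n/(β₀+n) = 11/(2.5+11) = 11/13.5 = 0.8148.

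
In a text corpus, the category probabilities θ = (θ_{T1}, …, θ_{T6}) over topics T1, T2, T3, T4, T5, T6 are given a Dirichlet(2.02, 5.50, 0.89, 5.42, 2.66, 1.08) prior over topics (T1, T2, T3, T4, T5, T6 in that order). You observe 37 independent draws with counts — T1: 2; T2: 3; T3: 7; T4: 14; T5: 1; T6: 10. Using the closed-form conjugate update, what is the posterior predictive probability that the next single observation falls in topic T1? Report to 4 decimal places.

The Dirichlet prior is conjugate to the Multinomial likelihood: each posterior αⱼ = prior αⱼ + observed count nⱼ.
Posterior concentration: (4.02, 8.50, 7.89, 19.42, 3.66, 11.08), total = 54.57.
P(next = T1 | data) = α_{T1}/Σα = 0.0737.

0.0737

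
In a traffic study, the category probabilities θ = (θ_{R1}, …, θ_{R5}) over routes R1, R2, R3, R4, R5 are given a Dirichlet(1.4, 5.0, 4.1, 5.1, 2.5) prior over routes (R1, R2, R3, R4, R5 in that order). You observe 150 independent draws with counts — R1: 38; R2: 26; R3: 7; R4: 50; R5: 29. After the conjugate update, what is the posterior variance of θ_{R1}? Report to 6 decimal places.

0.001061

The Dirichlet prior is conjugate to the Multinomial likelihood: each posterior αⱼ = prior αⱼ + observed count nⱼ.
Posterior concentration: (39.4, 31.0, 11.1, 55.1, 31.5), total = 168.1.
Var[θ_j] = α_j(Σα−α_j)/((Σα)²(Σα+1)) = 39.4·128.7/(168.1²·169.1) = 0.001061.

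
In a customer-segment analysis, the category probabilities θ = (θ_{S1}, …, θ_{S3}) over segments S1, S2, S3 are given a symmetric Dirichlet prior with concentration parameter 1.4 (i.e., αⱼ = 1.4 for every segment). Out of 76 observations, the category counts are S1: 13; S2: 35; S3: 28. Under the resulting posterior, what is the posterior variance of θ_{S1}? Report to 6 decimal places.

The Dirichlet prior is conjugate to the Multinomial likelihood: each posterior αⱼ = prior αⱼ + observed count nⱼ.
Posterior concentration: (14.4, 36.4, 29.4), total = 80.2.
Var[θ_j] = α_j(Σα−α_j)/((Σα)²(Σα+1)) = 14.4·65.8/(80.2²·81.2) = 0.001814.

0.001814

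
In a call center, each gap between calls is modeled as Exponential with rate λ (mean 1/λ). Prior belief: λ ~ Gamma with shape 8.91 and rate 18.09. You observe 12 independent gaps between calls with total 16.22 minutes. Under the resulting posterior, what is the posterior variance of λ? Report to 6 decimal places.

0.017763

With a Gamma(shape α, rate β) prior on the exponential rate λ, the posterior after n observations with total T = Σxᵢ is Gamma(α+n, β+T).
Posterior: Gamma(8.91+12, 18.09+16.22) = Gamma(20.91, 34.31).
Var = α/β² = 0.017763.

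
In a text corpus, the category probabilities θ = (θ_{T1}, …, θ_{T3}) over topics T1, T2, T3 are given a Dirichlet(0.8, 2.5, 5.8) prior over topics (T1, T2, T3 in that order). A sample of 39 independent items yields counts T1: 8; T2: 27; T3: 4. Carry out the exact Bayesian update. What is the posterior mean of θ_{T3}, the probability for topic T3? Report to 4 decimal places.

0.2037

The Dirichlet prior is conjugate to the Multinomial likelihood: each posterior αⱼ = prior αⱼ + observed count nⱼ.
Posterior concentration: (8.8, 29.5, 9.8), total = 48.1.
E[θ_{T3}|data] = α_{T3}/Σα = 9.8/48.1 = 0.2037.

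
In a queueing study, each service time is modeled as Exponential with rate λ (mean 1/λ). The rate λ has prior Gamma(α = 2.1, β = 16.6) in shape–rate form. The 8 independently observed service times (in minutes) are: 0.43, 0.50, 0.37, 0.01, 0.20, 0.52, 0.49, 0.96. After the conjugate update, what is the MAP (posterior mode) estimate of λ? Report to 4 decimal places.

With a Gamma(shape α, rate β) prior on the exponential rate λ, the posterior after n observations with total T = Σxᵢ is Gamma(α+n, β+T).
Sum of observations T = 3.48 minutes; n = 8.
Posterior: Gamma(2.1+8, 16.6+3.48) = Gamma(10.1, 20.08).
Mode = (α−1)/β = 0.4532.

0.4532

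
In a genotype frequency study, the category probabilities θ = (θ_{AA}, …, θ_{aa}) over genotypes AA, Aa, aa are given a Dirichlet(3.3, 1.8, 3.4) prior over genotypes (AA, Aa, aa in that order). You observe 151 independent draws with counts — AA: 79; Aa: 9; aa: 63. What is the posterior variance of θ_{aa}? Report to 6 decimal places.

0.001514

The Dirichlet prior is conjugate to the Multinomial likelihood: each posterior αⱼ = prior αⱼ + observed count nⱼ.
Posterior concentration: (82.3, 10.8, 66.4), total = 159.5.
Var[θ_j] = α_j(Σα−α_j)/((Σα)²(Σα+1)) = 66.4·93.1/(159.5²·160.5) = 0.001514.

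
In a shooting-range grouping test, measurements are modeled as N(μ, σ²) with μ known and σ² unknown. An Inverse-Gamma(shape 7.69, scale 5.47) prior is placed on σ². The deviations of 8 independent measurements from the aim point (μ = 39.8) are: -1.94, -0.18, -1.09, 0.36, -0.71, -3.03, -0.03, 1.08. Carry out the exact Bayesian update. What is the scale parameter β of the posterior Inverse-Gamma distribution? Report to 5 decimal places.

13.45300

With known mean μ and an Inverse-Gamma(α, β) prior on σ², the Normal likelihood is conjugate: posterior is Inv-Gamma(α + n/2, β + Σ(xᵢ−μ)²/2).
Σ(xᵢ−μ)² = (-1.94)² + (-0.18)² + (-1.09)² + (0.36)² + (-0.71)² + (-3.03)² + (-0.03)² + (1.08)² = 15.9660.
Posterior: Inv-Gamma(7.69 + 8/2, 5.47 + 15.9660/2) = Inv-Gamma(11.69, 13.45300).
Posterior β = 13.45300.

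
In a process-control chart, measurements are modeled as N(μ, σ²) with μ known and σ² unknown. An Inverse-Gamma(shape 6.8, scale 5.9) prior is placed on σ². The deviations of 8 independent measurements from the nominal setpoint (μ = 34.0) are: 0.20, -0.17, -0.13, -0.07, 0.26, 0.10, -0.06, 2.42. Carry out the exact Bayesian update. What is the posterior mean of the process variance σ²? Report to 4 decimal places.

0.9096

With known mean μ and an Inverse-Gamma(α, β) prior on σ², the Normal likelihood is conjugate: posterior is Inv-Gamma(α + n/2, β + Σ(xᵢ−μ)²/2).
Σ(xᵢ−μ)² = (0.20)² + (-0.17)² + (-0.13)² + (-0.07)² + (0.26)² + (0.10)² + (-0.06)² + (2.42)² = 6.0283.
Posterior: Inv-Gamma(6.8 + 8/2, 5.9 + 6.0283/2) = Inv-Gamma(10.80, 8.91415).
E[σ²|data] = β/(α−1) = 8.91415/9.80 = 0.9096.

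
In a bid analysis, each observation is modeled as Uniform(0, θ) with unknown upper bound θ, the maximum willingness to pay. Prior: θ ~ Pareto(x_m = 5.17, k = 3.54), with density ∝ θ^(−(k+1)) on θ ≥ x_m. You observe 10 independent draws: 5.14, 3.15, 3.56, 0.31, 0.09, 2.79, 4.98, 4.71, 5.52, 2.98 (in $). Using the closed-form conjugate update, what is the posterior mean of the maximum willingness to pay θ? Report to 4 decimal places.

A Pareto(scale x_m, shape k) prior on the upper bound θ of Uniform(0, θ) is conjugate: posterior is Pareto(max(x_m, max xᵢ), k + n).
Sample maximum = 5.52; prior scale x_m = 5.17 → posterior scale = max = 5.52.
Posterior shape = 3.54 + 10 = 13.54.
E[θ|data] = k·x_m/(k−1) = 13.54·5.52/12.54 = 5.9602.

5.9602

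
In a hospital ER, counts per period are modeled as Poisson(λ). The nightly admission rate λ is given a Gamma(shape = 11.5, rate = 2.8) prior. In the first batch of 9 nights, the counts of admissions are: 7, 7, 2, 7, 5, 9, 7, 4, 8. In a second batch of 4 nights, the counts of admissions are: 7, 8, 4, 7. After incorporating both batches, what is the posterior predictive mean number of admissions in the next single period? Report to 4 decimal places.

5.9177

With a Gamma(shape α, rate β) prior, the Poisson likelihood is conjugate: the posterior is Gamma(α + ΣXᵢ, β + n).
Batch 1: sum of counts S = 56 over n = 9 nights.
After batch 1: Gamma(α+S, β+n) = Gamma(11.5+56, 2.8+9) = Gamma(67.5, 11.8).
Batch 2: sum of counts S = 26 over n = 4 nights.
After batch 2: Gamma(α+S, β+n) = Gamma(67.5+26, 11.8+4) = Gamma(93.5, 15.8).
The predictive distribution for one future period is NegBinom with mean α/β = 5.9177.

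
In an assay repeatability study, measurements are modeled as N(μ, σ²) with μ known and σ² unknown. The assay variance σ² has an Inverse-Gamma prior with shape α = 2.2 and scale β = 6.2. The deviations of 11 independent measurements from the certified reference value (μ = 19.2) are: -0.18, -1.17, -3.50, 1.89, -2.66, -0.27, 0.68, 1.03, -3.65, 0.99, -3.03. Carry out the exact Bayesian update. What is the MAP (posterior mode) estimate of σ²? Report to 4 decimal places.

With known mean μ and an Inverse-Gamma(α, β) prior on σ², the Normal likelihood is conjugate: posterior is Inv-Gamma(α + n/2, β + Σ(xᵢ−μ)²/2).
Σ(xᵢ−μ)² = (-0.18)² + (-1.17)² + (-3.50)² + (1.89)² + (-2.66)² + (-0.27)² + (0.68)² + (1.03)² + (-3.65)² + (0.99)² + (-3.03)² = 49.3787.
Posterior: Inv-Gamma(2.2 + 11/2, 6.2 + 49.3787/2) = Inv-Gamma(7.70, 30.88935).
Mode = β/(α+1) = 30.88935/8.70 = 3.5505.

3.5505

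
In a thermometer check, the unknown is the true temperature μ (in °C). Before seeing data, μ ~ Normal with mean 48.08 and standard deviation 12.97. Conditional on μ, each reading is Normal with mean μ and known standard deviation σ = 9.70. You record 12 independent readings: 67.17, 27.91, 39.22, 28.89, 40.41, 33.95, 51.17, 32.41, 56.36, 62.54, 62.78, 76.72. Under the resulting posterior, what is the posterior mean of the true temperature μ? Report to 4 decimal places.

48.2846

For Normal data with known variance σ², a Normal(μ₀, σ₀²) prior on μ is conjugate. Posterior precision = 1/σ₀² + n/σ²; posterior mean is the precision-weighted average of μ₀ and x̄.
Σxᵢ = 67.17 + 27.91 + 39.22 + 28.89 + 40.41 + 33.95 + 51.17 + 32.41 + 56.36 + 62.54 + 62.78 + 76.72 = 579.53, so n·x̄ = 579.53.
σ₀² = 12.97² = 168.2209, σ² = 9.70² = 94.09; σ² + n·σ₀² = 94.09 + 12·168.2209 = 2112.7408.
Posterior mean = (μ₀/σ₀² + n·x̄/σ²)/(1/σ₀² + n/σ²) = (σ²·μ₀ + σ₀²·n·x̄)/(σ² + n·σ₀²) = (94.09·48.08 + 168.2209·579.53)/2112.7408 = 102012.905377/2112.7408 = 48.2846.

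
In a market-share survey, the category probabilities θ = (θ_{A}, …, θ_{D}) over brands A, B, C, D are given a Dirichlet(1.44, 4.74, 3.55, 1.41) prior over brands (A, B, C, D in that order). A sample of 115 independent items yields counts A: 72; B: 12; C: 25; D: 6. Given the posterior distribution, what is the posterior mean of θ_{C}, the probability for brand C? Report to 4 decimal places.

The Dirichlet prior is conjugate to the Multinomial likelihood: each posterior αⱼ = prior αⱼ + observed count nⱼ.
Posterior concentration: (73.44, 16.74, 28.55, 7.41), total = 126.14.
E[θ_{C}|data] = α_{C}/Σα = 28.55/126.14 = 0.2263.

0.2263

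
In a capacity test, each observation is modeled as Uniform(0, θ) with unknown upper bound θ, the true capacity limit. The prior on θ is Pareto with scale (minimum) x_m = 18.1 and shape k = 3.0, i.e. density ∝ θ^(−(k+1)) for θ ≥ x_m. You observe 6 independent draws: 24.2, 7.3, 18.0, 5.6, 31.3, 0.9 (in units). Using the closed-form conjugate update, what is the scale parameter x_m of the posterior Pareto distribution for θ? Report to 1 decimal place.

31.3

A Pareto(scale x_m, shape k) prior on the upper bound θ of Uniform(0, θ) is conjugate: posterior is Pareto(max(x_m, max xᵢ), k + n).
Sample maximum = 31.3; prior scale x_m = 18.1 → posterior scale = max = 31.3.
Posterior shape = 3.0 + 6 = 9.0.
Posterior scale x_m = 31.3.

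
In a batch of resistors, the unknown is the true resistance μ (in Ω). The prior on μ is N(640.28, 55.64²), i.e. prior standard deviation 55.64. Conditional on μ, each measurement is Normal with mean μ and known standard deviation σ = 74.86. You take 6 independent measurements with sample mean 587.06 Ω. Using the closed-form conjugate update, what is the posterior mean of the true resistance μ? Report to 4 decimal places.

599.3950

For Normal data with known variance σ², a Normal(μ₀, σ₀²) prior on μ is conjugate. Posterior precision = 1/σ₀² + n/σ²; posterior mean is the precision-weighted average of μ₀ and x̄.
n·x̄ = 6·587.06 = 3522.36.
σ₀² = 55.64² = 3095.8096, σ² = 74.86² = 5604.0196; σ² + n·σ₀² = 5604.0196 + 6·3095.8096 = 24178.8772.
Posterior mean = (μ₀/σ₀² + n·x̄/σ²)/(1/σ₀² + n/σ²) = (σ²·μ₀ + σ₀²·n·x̄)/(σ² + n·σ₀²) = (5604.0196·640.28 + 3095.8096·3522.36)/24178.8772 = 14492697.572144/24178.8772 = 599.3950.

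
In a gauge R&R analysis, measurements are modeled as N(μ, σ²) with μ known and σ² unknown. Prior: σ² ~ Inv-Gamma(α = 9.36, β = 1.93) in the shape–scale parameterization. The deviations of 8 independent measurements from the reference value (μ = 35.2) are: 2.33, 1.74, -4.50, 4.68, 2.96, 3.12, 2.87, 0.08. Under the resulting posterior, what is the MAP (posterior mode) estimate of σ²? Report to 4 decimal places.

2.8276

With known mean μ and an Inverse-Gamma(α, β) prior on σ², the Normal likelihood is conjugate: posterior is Inv-Gamma(α + n/2, β + Σ(xᵢ−μ)²/2).
Σ(xᵢ−μ)² = (2.33)² + (1.74)² + (-4.50)² + (4.68)² + (2.96)² + (3.12)² + (2.87)² + (0.08)² = 77.3482.
Posterior: Inv-Gamma(9.36 + 8/2, 1.93 + 77.3482/2) = Inv-Gamma(13.36, 40.60410).
Mode = β/(α+1) = 40.60410/14.36 = 2.8276.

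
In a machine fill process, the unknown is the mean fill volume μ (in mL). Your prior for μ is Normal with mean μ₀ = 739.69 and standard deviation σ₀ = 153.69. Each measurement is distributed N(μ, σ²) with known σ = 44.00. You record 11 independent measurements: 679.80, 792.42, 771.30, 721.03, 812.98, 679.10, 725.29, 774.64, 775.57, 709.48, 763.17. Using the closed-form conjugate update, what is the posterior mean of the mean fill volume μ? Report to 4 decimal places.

745.8432

For Normal data with known variance σ², a Normal(μ₀, σ₀²) prior on μ is conjugate. Posterior precision = 1/σ₀² + n/σ²; posterior mean is the precision-weighted average of μ₀ and x̄.
Σxᵢ = 679.80 + 792.42 + 771.30 + 721.03 + 812.98 + 679.10 + 725.29 + 774.64 + 775.57 + 709.48 + 763.17 = 8204.78, so n·x̄ = 8204.78.
σ₀² = 153.69² = 23620.6161, σ² = 44.00² = 1936; σ² + n·σ₀² = 1936 + 11·23620.6161 = 261762.7771.
Posterior mean = (μ₀/σ₀² + n·x̄/σ²)/(1/σ₀² + n/σ²) = (σ²·μ₀ + σ₀²·n·x̄)/(σ² + n·σ₀²) = (1936·739.69 + 23620.6161·8204.78)/261762.7771 = 195233998.404958/261762.7771 = 745.8432.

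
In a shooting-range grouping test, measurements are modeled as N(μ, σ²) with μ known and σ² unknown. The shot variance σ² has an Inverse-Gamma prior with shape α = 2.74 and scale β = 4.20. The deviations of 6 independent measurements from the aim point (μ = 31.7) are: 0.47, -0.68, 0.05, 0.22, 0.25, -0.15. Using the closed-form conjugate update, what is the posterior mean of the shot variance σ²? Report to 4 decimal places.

With known mean μ and an Inverse-Gamma(α, β) prior on σ², the Normal likelihood is conjugate: posterior is Inv-Gamma(α + n/2, β + Σ(xᵢ−μ)²/2).
Σ(xᵢ−μ)² = (0.47)² + (-0.68)² + (0.05)² + (0.22)² + (0.25)² + (-0.15)² = 0.8192.
Posterior: Inv-Gamma(2.74 + 6/2, 4.20 + 0.8192/2) = Inv-Gamma(5.74, 4.60960).
E[σ²|data] = β/(α−1) = 4.60960/4.74 = 0.9725.

0.9725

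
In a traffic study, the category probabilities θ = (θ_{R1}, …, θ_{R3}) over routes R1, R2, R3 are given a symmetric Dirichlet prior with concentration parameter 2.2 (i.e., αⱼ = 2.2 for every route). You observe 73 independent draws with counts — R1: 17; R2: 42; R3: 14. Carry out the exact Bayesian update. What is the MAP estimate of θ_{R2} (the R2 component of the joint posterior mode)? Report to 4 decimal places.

The Dirichlet prior is conjugate to the Multinomial likelihood: each posterior αⱼ = prior αⱼ + observed count nⱼ.
Posterior concentration: (19.2, 44.2, 16.2), total = 79.6.
Joint mode component: (α_{R2}−1)/(Σα−K) = 43.2/76.6 = 0.5640.

0.5640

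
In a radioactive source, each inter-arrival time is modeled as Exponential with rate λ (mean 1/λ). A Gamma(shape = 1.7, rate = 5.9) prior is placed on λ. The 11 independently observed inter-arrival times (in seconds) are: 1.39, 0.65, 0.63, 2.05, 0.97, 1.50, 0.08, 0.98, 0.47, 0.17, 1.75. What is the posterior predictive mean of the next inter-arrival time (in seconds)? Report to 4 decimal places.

With a Gamma(shape α, rate β) prior on the exponential rate λ, the posterior after n observations with total T = Σxᵢ is Gamma(α+n, β+T).
Sum of observations T = 10.64 seconds; n = 11.
Posterior: Gamma(1.7+11, 5.9+10.64) = Gamma(12.7, 16.54).
The predictive distribution for the next observation is Lomax; its mean is β/(α−1) = 16.54/11.7 = 1.4137.

1.4137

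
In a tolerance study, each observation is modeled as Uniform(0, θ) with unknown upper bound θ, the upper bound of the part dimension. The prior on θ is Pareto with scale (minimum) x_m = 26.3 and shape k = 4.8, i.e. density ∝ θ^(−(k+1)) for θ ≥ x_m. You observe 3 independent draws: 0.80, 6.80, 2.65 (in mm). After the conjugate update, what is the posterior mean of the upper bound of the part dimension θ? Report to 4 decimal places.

A Pareto(scale x_m, shape k) prior on the upper bound θ of Uniform(0, θ) is conjugate: posterior is Pareto(max(x_m, max xᵢ), k + n).
Sample maximum = 6.80; prior scale x_m = 26.3 → posterior scale = max = 26.30.
Posterior shape = 4.8 + 3 = 7.8.
E[θ|data] = k·x_m/(k−1) = 7.8·26.30/6.8 = 30.1676.

30.1676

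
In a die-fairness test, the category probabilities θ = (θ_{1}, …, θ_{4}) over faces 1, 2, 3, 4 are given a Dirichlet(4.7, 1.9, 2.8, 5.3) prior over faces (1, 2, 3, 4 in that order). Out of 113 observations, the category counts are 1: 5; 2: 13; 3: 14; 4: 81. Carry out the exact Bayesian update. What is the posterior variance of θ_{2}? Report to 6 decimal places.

The Dirichlet prior is conjugate to the Multinomial likelihood: each posterior αⱼ = prior αⱼ + observed count nⱼ.
Posterior concentration: (9.7, 14.9, 16.8, 86.3), total = 127.7.
Var[θ_j] = α_j(Σα−α_j)/((Σα)²(Σα+1)) = 14.9·112.8/(127.7²·128.7) = 0.000801.

0.000801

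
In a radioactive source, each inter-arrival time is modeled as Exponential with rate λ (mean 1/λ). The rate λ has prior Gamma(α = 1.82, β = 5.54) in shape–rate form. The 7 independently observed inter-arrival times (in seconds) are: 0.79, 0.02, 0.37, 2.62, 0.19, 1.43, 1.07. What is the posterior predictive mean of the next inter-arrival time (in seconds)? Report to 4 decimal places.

1.5384

With a Gamma(shape α, rate β) prior on the exponential rate λ, the posterior after n observations with total T = Σxᵢ is Gamma(α+n, β+T).
Sum of observations T = 6.49 seconds; n = 7.
Posterior: Gamma(1.82+7, 5.54+6.49) = Gamma(8.82, 12.03).
The predictive distribution for the next observation is Lomax; its mean is β/(α−1) = 12.03/7.82 = 1.5384.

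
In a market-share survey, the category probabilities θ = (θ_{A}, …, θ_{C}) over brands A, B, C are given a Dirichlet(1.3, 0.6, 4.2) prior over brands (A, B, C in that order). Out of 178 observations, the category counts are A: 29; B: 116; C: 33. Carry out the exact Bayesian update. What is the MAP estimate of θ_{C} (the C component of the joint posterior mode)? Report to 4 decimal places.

The Dirichlet prior is conjugate to the Multinomial likelihood: each posterior αⱼ = prior αⱼ + observed count nⱼ.
Posterior concentration: (30.3, 116.6, 37.2), total = 184.1.
Joint mode component: (α_{C}−1)/(Σα−K) = 36.2/181.1 = 0.1999.

0.1999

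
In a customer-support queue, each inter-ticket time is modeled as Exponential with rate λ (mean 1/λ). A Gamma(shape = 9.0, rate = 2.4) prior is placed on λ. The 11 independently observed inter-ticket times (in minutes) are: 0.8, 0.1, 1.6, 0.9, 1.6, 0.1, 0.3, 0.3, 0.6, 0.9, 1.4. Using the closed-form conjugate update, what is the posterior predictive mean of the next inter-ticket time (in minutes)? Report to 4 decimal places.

With a Gamma(shape α, rate β) prior on the exponential rate λ, the posterior after n observations with total T = Σxᵢ is Gamma(α+n, β+T).
Sum of observations T = 8.6 minutes; n = 11.
Posterior: Gamma(9.0+11, 2.4+8.6) = Gamma(20.0, 11.0).
The predictive distribution for the next observation is Lomax; its mean is β/(α−1) = 11.0/19.0 = 0.5789.

0.5789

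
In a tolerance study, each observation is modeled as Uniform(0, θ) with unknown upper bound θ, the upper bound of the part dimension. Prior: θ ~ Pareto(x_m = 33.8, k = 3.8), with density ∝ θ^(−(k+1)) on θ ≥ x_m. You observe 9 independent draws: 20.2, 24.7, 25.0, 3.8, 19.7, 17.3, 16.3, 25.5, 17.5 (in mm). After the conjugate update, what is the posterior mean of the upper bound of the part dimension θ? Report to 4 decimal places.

36.6644

A Pareto(scale x_m, shape k) prior on the upper bound θ of Uniform(0, θ) is conjugate: posterior is Pareto(max(x_m, max xᵢ), k + n).
Sample maximum = 25.5; prior scale x_m = 33.8 → posterior scale = max = 33.8.
Posterior shape = 3.8 + 9 = 12.8.
E[θ|data] = k·x_m/(k−1) = 12.8·33.8/11.8 = 36.6644.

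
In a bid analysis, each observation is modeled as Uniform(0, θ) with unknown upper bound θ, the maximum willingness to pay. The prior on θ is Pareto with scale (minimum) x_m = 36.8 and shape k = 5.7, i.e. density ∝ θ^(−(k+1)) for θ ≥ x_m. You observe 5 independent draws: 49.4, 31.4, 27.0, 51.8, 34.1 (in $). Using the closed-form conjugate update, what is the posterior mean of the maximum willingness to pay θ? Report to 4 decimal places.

57.1402

A Pareto(scale x_m, shape k) prior on the upper bound θ of Uniform(0, θ) is conjugate: posterior is Pareto(max(x_m, max xᵢ), k + n).
Sample maximum = 51.8; prior scale x_m = 36.8 → posterior scale = max = 51.8.
Posterior shape = 5.7 + 5 = 10.7.
E[θ|data] = k·x_m/(k−1) = 10.7·51.8/9.7 = 57.1402.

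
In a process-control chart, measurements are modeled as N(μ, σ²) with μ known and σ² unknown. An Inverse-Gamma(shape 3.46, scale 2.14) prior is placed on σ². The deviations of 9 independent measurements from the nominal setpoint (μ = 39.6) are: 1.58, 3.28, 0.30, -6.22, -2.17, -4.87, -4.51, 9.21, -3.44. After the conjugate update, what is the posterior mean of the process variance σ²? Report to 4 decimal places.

14.4926

With known mean μ and an Inverse-Gamma(α, β) prior on σ², the Normal likelihood is conjugate: posterior is Inv-Gamma(α + n/2, β + Σ(xᵢ−μ)²/2).
Σ(xᵢ−μ)² = (1.58)² + (3.28)² + (0.30)² + (-6.22)² + (-2.17)² + (-4.87)² + (-4.51)² + (9.21)² + (-3.44)² = 197.4568.
Posterior: Inv-Gamma(3.46 + 9/2, 2.14 + 197.4568/2) = Inv-Gamma(7.96, 100.86840).
E[σ²|data] = β/(α−1) = 100.86840/6.96 = 14.4926.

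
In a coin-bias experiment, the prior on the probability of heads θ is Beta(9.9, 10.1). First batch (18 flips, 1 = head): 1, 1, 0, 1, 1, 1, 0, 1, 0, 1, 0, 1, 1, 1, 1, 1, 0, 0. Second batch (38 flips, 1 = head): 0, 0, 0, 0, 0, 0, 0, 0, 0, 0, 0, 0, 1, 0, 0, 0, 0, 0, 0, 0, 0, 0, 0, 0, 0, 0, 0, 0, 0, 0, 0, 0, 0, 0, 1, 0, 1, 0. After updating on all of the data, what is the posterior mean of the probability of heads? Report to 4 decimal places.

0.3276

The Beta prior is conjugate to a Binomial/Bernoulli likelihood; the update adds successes to α and failures to β.
After batch 1: Beta(9.9+12, 10.1+6) = Beta(21.9, 16.1).
After batch 2: Beta(21.9+3, 16.1+35) = Beta(24.9, 51.1).
Posterior mean = α/(α+β) = 24.9/76.0 = 0.3276.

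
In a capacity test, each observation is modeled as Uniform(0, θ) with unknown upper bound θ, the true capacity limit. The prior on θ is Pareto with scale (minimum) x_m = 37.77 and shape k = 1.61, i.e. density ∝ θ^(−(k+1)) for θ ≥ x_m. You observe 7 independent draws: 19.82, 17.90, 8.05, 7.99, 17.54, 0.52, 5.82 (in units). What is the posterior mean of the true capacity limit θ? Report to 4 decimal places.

42.7332

A Pareto(scale x_m, shape k) prior on the upper bound θ of Uniform(0, θ) is conjugate: posterior is Pareto(max(x_m, max xᵢ), k + n).
Sample maximum = 19.82; prior scale x_m = 37.77 → posterior scale = max = 37.77.
Posterior shape = 1.61 + 7 = 8.61.
E[θ|data] = k·x_m/(k−1) = 8.61·37.77/7.61 = 42.7332.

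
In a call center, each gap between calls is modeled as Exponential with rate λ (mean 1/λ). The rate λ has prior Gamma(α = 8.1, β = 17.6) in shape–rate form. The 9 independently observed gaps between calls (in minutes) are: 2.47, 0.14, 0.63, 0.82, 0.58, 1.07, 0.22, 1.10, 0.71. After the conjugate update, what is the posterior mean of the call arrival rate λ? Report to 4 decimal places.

0.6748

With a Gamma(shape α, rate β) prior on the exponential rate λ, the posterior after n observations with total T = Σxᵢ is Gamma(α+n, β+T).
Sum of observations T = 7.74 minutes; n = 9.
Posterior: Gamma(8.1+9, 17.6+7.74) = Gamma(17.1, 25.34).
Posterior mean of λ = α/β = 17.1/25.34 = 0.6748.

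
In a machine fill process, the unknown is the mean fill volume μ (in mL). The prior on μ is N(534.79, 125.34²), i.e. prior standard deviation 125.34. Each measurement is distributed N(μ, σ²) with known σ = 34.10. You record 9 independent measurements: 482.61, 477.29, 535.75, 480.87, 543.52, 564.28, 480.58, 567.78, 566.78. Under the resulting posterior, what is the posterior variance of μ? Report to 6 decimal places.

128.147219

For Normal data with known variance σ², a Normal(μ₀, σ₀²) prior on μ is conjugate. Posterior precision = 1/σ₀² + n/σ²; posterior mean is the precision-weighted average of μ₀ and x̄.
σ₀² = 125.34² = 15710.1156, σ² = 34.10² = 1162.81; σ² + n·σ₀² = 1162.81 + 9·15710.1156 = 142553.8504.
Posterior precision = 1/σ₀² + n/σ² = 1/15710.1156 + 9/1162.81 = (σ² + n·σ₀²)/(σ₀²σ²) = 142553.8504/(15710.1156·1162.81); posterior variance σₙ² = σ₀²σ²/(σ² + n·σ₀²) = 15710.1156·1162.81/142553.8504 = 128.147219.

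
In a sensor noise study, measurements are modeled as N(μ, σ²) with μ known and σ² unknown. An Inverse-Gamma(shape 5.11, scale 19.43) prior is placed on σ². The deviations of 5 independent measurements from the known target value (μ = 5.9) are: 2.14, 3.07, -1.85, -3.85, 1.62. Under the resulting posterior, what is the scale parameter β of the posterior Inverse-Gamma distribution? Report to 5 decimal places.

36.86695

With known mean μ and an Inverse-Gamma(α, β) prior on σ², the Normal likelihood is conjugate: posterior is Inv-Gamma(α + n/2, β + Σ(xᵢ−μ)²/2).
Σ(xᵢ−μ)² = (2.14)² + (3.07)² + (-1.85)² + (-3.85)² + (1.62)² = 34.8739.
Posterior: Inv-Gamma(5.11 + 5/2, 19.43 + 34.8739/2) = Inv-Gamma(7.61, 36.86695).
Posterior β = 36.86695.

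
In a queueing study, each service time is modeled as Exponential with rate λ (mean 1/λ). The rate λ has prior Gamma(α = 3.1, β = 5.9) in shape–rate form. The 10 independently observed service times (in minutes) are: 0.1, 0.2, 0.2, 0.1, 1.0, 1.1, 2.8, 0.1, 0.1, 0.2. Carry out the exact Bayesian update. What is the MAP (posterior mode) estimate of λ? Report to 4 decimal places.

1.0254

With a Gamma(shape α, rate β) prior on the exponential rate λ, the posterior after n observations with total T = Σxᵢ is Gamma(α+n, β+T).
Sum of observations T = 5.9 minutes; n = 10.
Posterior: Gamma(3.1+10, 5.9+5.9) = Gamma(13.1, 11.8).
Mode = (α−1)/β = 1.0254.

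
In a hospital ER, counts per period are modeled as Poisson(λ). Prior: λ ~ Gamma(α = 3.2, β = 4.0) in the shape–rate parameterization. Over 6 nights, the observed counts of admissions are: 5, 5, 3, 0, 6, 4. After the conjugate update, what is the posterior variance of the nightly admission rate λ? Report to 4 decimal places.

With a Gamma(shape α, rate β) prior, the Poisson likelihood is conjugate: the posterior is Gamma(α + ΣXᵢ, β + n).
Sum of counts S = 23 over n = 6 nights.
Posterior: Gamma(α+S, β+n) = Gamma(3.2+23, 4.0+6) = Gamma(26.2, 10.0).
Var = α/β² = 26.2/10.0² = 0.2620.

0.2620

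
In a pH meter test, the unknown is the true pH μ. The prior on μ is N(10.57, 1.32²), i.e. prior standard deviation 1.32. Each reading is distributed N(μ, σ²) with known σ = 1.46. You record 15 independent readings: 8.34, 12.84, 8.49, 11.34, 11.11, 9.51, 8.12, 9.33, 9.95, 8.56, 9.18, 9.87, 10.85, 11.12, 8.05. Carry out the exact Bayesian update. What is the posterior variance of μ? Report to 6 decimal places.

0.131391

For Normal data with known variance σ², a Normal(μ₀, σ₀²) prior on μ is conjugate. Posterior precision = 1/σ₀² + n/σ²; posterior mean is the precision-weighted average of μ₀ and x̄.
σ₀² = 1.32² = 1.7424, σ² = 1.46² = 2.1316; σ² + n·σ₀² = 2.1316 + 15·1.7424 = 28.2676.
Posterior precision = 1/σ₀² + n/σ² = 1/1.7424 + 15/2.1316 = (σ² + n·σ₀²)/(σ₀²σ²) = 28.2676/(1.7424·2.1316); posterior variance σₙ² = σ₀²σ²/(σ² + n·σ₀²) = 1.7424·2.1316/28.2676 = 0.131391.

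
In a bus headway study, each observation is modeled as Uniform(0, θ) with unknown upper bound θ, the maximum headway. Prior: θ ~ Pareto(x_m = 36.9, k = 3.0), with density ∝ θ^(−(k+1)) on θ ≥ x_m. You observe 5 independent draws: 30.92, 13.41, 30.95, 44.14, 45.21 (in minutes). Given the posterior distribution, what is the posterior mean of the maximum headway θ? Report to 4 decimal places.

A Pareto(scale x_m, shape k) prior on the upper bound θ of Uniform(0, θ) is conjugate: posterior is Pareto(max(x_m, max xᵢ), k + n).
Sample maximum = 45.21; prior scale x_m = 36.9 → posterior scale = max = 45.21.
Posterior shape = 3.0 + 5 = 8.0.
E[θ|data] = k·x_m/(k−1) = 8.0·45.21/7.0 = 51.6686.

51.6686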